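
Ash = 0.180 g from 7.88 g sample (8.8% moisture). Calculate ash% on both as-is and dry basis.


As-is ash = 2.28%
Dry-basis ash = 2.50%


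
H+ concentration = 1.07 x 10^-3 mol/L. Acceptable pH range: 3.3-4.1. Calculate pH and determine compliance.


pH = 2.97
Compliant: No


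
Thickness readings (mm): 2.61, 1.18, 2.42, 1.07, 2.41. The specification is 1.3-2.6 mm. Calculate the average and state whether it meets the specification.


Average = 1.94 mm
Within specification: Yes

Sum = 9.69
Average = 9.69 / 5 = 1.94 mm
Specification range: 1.3 to 2.6 mm
Within spec: Yes


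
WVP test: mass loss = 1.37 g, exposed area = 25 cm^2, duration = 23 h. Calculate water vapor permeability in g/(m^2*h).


WVP = mass_loss / (area x time) x 10000
WVP = 1.37 / (25 x 23) x 10000
WVP = 1.37 / 575 x 10000 = 23.83 g/(m^2*h)


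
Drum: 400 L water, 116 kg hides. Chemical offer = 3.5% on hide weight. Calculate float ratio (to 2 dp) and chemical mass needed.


Float ratio = 3.45
Chemical needed = 4.06 kg

Float ratio = 400 / 116 = 3.45
Chemical = 116 x 3.5 / 100 = 4.06 kg


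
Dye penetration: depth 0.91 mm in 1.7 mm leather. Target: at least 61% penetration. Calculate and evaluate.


Penetration = 53.5%
Meets target: No

Penetration = 0.91 / 1.7 x 100 = 53.5%
Target: 61%
Meets target: No


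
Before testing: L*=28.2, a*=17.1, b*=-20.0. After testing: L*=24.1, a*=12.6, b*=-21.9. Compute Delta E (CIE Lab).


Delta E = 6.38

dL = 24.1 - 28.2 = -4.1
da = 12.6 - 17.1 = -4.5
db = -21.9 - (-20.0) = -1.9
dE = sqrt((-4.1)^2 + (-4.5)^2 + (-1.9)^2) = 6.38


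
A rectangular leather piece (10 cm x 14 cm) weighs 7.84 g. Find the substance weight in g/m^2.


Area = 10 x 14 = 140 cm^2
SW = 7.84 / 140 x 10000 = 560.0 g/m^2


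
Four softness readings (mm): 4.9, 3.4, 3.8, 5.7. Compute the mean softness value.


Sum = 4.9 + 3.4 + 3.8 + 5.7
Mean = 17.8 / 4 = 4.45 mm


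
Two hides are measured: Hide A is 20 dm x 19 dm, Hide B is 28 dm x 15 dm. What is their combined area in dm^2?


Hide A area = 20 x 19 = 380 dm^2
Hide B area = 28 x 15 = 420 dm^2
Total = 380 + 420 = 800 dm^2


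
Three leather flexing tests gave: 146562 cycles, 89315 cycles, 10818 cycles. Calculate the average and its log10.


Average = (146562 + 89315 + 10818) / 3 = 82232 cycles
log10(82232) = 4.92


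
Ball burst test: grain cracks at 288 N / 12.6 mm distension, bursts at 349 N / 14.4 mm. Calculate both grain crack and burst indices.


Crack index = 288 / 12.6 = 22.9 N/mm
Burst index = 349 / 14.4 = 24.2 N/mm


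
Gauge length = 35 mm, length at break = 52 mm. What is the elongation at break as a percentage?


Extension = 52 - 35 = 17 mm
Elongation = 17 / 35 x 100 = 48.6%


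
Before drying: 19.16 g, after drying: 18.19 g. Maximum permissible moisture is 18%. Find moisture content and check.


Moisture content = 5.1%
Acceptable: Yes


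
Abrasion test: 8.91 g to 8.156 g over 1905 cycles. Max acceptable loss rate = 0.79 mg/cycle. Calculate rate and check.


Loss = 8.91 - 8.156 = 0.754 g
Rate = 0.754 g / 1905 cycles x 1000 = 0.396 mg/cycle
Max = 0.79 mg/cycle
Passes: Yes


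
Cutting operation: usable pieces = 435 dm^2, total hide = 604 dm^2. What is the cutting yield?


Yield = usable / total x 100
Yield = 435 / 604 x 100 = 72.0%


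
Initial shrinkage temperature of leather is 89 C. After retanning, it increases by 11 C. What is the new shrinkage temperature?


New Ts = 89 + 11 = 100 C


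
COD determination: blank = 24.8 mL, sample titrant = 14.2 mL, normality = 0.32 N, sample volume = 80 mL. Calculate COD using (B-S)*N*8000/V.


339.2 mg/L

COD = (24.8 - 14.2) x 0.32 x 8000 / 80
COD = 10.6 x 0.32 x 8000 / 80
COD = 339.2 mg/L


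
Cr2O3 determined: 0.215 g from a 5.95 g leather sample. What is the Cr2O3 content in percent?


Cr2O3% = 0.215 / 5.95 x 100
Cr2O3% = 3.61%


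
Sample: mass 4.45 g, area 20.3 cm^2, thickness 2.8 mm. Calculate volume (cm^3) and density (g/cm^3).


Thickness in cm = 2.8 / 10 = 0.28 cm
Volume = 20.3 x 0.28 = 5.684 cm^3
Density = 4.45 / 5.684 = 0.783 g/cm^3


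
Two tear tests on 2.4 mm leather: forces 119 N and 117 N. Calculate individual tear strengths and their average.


Tear 1 = 49.6 N/mm
Tear 2 = 48.8 N/mm
Average = 49.2 N/mm

Tear 1 = 119 / 2.4 = 49.6 N/mm
Tear 2 = 117 / 2.4 = 48.8 N/mm
Average = (49.6 + 48.8) / 2 = 49.2 N/mm


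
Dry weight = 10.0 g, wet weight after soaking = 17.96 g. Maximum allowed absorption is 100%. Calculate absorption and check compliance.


WA = (17.96 - 10.0) / 10.0 x 100 = 79.6%
Maximum allowed: 100%
Compliant: Yes


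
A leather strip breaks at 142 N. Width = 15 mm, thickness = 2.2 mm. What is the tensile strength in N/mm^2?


4.30 N/mm^2

Cross-sectional area = 15 x 2.2 = 33.0 mm^2
Tensile strength = 142 / 33.0 = 4.30 N/mm^2


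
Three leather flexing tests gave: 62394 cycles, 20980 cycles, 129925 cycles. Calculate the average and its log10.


Average = 71100 cycles
log10 = 4.85


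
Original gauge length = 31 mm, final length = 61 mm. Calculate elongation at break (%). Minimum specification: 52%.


Extension = 61 - 31 = 30 mm
Elongation = 30 / 31 x 100 = 96.8%
Minimum required: 52%
Meets specification: Yes


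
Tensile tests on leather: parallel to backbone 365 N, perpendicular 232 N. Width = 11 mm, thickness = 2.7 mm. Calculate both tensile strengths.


Area = 11 x 2.7 = 29.7 mm^2
TS (parallel) = 365 / 29.7 = 12.29 N/mm^2
TS (perpendicular) = 232 / 29.7 = 7.81 N/mm^2


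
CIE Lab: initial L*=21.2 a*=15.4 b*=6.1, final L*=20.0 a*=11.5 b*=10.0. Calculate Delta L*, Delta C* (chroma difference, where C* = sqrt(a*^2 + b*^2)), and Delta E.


Delta L* = 20.0 - 21.2 = -1.2
C1* = sqrt((15.4)^2 + (6.1)^2) = 16.564
C2* = sqrt((11.5)^2 + (10.0)^2) = 15.240
Delta C* = 15.240 - 16.564 = -1.32
Delta E = sqrt((-1.2)^2 + (-3.9)^2 + (3.9)^2) = 5.64


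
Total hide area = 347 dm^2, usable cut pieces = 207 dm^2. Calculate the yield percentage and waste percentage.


Yield = 207 / 347 x 100 = 59.7%
Waste = 347 - 207 = 140 dm^2
Waste% = 100 - 59.7 = 40.3%


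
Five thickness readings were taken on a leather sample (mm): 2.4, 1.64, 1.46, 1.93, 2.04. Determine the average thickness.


1.89 mm

Sum = 2.4 + 1.64 + 1.46 + 1.93 + 2.04 = 9.47
Average = 9.47 / 5 = 1.89 mm


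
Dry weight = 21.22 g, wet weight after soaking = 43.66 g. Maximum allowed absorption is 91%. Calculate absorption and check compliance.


Absorption = 105.7%
Compliant: No

WA = (43.66 - 21.22) / 21.22 x 100 = 105.7%
Maximum allowed: 91%
Compliant: No


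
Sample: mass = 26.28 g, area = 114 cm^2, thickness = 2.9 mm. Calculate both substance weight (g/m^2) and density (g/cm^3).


Substance weight = 2305.3 g/m^2
Density = 0.795 g/cm^3


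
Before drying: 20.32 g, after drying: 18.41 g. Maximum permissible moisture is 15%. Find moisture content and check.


Moisture content = 9.4%
Acceptable: Yes


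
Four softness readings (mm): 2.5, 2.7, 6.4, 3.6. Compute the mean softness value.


3.80 mm

Sum = 2.5 + 2.7 + 6.4 + 3.6
Mean = 15.2 / 4 = 3.80 mm


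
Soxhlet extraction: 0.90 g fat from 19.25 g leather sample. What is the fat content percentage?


4.7%


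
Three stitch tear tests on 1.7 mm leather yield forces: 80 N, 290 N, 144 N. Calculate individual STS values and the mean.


STS1 = 47.1 N/mm
STS2 = 170.6 N/mm
STS3 = 84.7 N/mm
Mean = 100.8 N/mm

STS1 = 80 / 1.7 = 47.1 N/mm
STS2 = 290 / 1.7 = 170.6 N/mm
STS3 = 144 / 1.7 = 84.7 N/mm
Mean = (47.1 + 170.6 + 84.7) / 3 = 100.8 N/mm


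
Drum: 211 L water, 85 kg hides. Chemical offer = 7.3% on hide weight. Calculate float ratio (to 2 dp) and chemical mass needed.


Float ratio = 211 / 85 = 2.48
Chemical = 85 x 7.3 / 100 = 6.205 kg


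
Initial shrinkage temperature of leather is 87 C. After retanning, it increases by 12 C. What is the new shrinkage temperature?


99 C

New Ts = 87 + 12 = 99 C


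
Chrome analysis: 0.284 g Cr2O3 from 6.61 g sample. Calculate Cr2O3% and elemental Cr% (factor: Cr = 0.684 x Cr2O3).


Cr2O3% = 0.284 / 6.61 x 100 = 4.30%
Cr% = 4.30 x 0.684 = 2.94%


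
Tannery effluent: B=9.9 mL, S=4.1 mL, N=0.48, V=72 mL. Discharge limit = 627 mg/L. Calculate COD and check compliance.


COD = (9.9 - 4.1) x 0.48 x 8000 / 72 = 309.3 mg/L
Limit: 627 mg/L
Compliant: Yes


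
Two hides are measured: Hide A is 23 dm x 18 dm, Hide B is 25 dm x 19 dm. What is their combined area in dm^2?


889 dm^2

Hide A area = 23 x 18 = 414 dm^2
Hide B area = 25 x 19 = 475 dm^2
Total = 414 + 475 = 889 dm^2


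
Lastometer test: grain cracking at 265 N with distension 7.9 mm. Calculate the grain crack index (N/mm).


Grain crack index = force / distension
Index = 265 / 7.9 = 33.5 N/mm


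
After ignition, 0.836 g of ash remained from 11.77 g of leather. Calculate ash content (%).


7.10%


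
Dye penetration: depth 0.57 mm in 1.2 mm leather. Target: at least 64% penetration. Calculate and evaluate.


Penetration = 0.57 / 1.2 x 100 = 47.5%
Target: 64%
Meets target: No


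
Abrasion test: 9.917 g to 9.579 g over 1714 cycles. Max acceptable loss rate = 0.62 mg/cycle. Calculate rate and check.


Rate = 0.197 mg/cycle
Passes: Yes


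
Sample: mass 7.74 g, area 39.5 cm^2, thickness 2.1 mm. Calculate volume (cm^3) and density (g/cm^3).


Thickness in cm = 2.1 / 10 = 0.21 cm
Volume = 39.5 x 0.21 = 8.295 cm^3
Density = 7.74 / 8.295 = 0.933 g/cm^3


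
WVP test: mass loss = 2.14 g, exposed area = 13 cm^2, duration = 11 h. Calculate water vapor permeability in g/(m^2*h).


WVP = mass_loss / (area x time) x 10000
WVP = 2.14 / (13 x 11) x 10000
WVP = 2.14 / 143 x 10000 = 149.65 g/(m^2*h)


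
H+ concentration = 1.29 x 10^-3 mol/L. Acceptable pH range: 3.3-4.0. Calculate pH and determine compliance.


pH = -log10(1.29 x 10^-3) = 2.89
Range: 3.3 to 4.0
Compliant: No


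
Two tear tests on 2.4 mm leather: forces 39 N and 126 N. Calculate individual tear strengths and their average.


Tear 1 = 16.3 N/mm
Tear 2 = 52.5 N/mm
Average = 34.4 N/mm

Tear 1 = 39 / 2.4 = 16.3 N/mm
Tear 2 = 126 / 2.4 = 52.5 N/mm
Average = (16.3 + 52.5) / 2 = 34.4 N/mm


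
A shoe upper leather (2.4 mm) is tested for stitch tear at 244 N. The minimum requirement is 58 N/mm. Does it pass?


STS = 101.7 N/mm
Passes: Yes

STS = 244 / 2.4 = 101.7 N/mm
Minimum required: 58 N/mm
Passes: Yes


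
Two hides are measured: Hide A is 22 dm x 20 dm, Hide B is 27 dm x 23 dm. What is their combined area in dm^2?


1061 dm^2

Hide A area = 22 x 20 = 440 dm^2
Hide B area = 27 x 23 = 621 dm^2
Total = 440 + 621 = 1061 dm^2


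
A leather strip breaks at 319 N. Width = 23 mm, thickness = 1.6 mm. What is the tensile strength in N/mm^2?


Cross-sectional area = 23 x 1.6 = 36.8 mm^2
Tensile strength = 319 / 36.8 = 8.67 N/mm^2


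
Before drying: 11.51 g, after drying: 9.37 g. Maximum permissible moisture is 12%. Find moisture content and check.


Moisture content = 18.6%
Acceptable: No


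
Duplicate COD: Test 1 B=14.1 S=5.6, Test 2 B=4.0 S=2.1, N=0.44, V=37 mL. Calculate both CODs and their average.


COD1 = 808.6 mg/L
COD2 = 180.8 mg/L
Average = 494.7 mg/L


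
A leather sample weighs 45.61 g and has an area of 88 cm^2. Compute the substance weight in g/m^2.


5183.0 g/m^2

Substance weight = mass / area x 10000
SW = 45.61 / 88 x 10000
SW = 5183.0 g/m^2


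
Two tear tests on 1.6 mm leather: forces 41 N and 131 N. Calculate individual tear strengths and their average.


Tear 1 = 25.6 N/mm
Tear 2 = 81.9 N/mm
Average = 53.8 N/mm

Tear 1 = 41 / 1.6 = 25.6 N/mm
Tear 2 = 131 / 1.6 = 81.9 N/mm
Average = (25.6 + 81.9) / 2 = 53.8 N/mm


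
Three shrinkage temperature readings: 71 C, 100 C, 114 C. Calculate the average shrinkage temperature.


95.0 C

Average = (71 + 100 + 114) / 3
Average = 285 / 3 = 95.0 C


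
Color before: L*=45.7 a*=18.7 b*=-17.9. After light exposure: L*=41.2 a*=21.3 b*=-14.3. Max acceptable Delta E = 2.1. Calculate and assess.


Delta E = 6.32
Passes: No


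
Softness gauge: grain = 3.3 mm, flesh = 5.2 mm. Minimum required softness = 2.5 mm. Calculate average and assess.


Average = (3.3 + 5.2) / 2 = 4.25 mm
Minimum = 2.5 mm
Meets requirement: Yes


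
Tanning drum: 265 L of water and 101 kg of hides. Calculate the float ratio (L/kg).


2.6


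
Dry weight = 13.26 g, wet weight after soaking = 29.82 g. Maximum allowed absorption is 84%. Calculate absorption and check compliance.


Absorption = 124.9%
Compliant: No

WA = (29.82 - 13.26) / 13.26 x 100 = 124.9%
Maximum allowed: 84%
Compliant: No


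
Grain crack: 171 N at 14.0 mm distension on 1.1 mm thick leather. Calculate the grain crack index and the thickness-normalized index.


Crack index = 12.2 N/mm
Normalized index = 11.1 N/mm per mm

Crack index = 171 / 14.0 = 12.2 N/mm
Normalized = 12.2 / 1.1 = 11.1 N/mm per mm


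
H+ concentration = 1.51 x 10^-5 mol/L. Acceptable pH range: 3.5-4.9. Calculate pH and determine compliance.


pH = -log10(1.51 x 10^-5) = 4.82
Range: 3.5 to 4.9
Compliant: Yes


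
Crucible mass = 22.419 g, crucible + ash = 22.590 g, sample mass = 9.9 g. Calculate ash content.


Ash mass = 22.590 - 22.419 = 0.171 g
Ash% = 0.171 / 9.9 x 100 = 1.73%


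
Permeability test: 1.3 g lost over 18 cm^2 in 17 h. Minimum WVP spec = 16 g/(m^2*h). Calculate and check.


WVP = 1.3 / (18 x 17) x 10000 = 42.48 g/(m^2*h)
Minimum: 16 g/(m^2*h)
Meets spec: Yes


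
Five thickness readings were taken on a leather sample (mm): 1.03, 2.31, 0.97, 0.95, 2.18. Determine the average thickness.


Sum = 1.03 + 2.31 + 0.97 + 0.95 + 2.18 = 7.44
Average = 7.44 / 5 = 1.49 mm


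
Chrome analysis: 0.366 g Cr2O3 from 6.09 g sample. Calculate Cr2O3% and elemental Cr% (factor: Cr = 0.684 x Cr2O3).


Cr2O3 = 6.01%
Cr = 4.11%

Cr2O3% = 0.366 / 6.09 x 100 = 6.01%
Cr% = 6.01 x 0.684 = 4.11%


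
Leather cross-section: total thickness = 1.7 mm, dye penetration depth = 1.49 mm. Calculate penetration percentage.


87.6%


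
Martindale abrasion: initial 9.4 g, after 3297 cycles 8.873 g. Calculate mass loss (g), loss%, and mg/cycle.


Mass loss = 0.527 g
Loss = 5.61%
Rate = 0.160 mg/cycle

Loss = 9.4 - 8.873 = 0.527 g
Loss% = 0.527 / 9.4 x 100 = 5.61%
Rate = 0.527 / 3297 x 1000 = 0.160 mg/cycle


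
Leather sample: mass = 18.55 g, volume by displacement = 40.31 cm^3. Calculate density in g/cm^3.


0.460 g/cm^3

Density = mass / volume
Density = 18.55 / 40.31 = 0.460 g/cm^3


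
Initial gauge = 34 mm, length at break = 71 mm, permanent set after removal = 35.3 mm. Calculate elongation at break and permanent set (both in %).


Elongation at break = (71 - 34) / 34 x 100 = 108.8%
Permanent set = (35.3 - 34) / 34 x 100 = 3.8%


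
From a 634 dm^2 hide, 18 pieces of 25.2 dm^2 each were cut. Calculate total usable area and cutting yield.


Usable area = 453.6 dm^2
Yield = 71.5%

Total usable = 18 x 25.2 = 453.6 dm^2
Yield = 453.6 / 634 x 100 = 71.5%


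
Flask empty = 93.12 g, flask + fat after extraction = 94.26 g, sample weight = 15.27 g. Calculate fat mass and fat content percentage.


Fat mass = 94.26 - 93.12 = 1.14 g
Fat% = 1.14 / 15.27 x 100 = 7.5%


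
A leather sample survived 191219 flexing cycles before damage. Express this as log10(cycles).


log10(191219) = 5.28


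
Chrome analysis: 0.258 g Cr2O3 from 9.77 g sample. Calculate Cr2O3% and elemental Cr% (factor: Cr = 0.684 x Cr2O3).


Cr2O3 = 2.64%
Cr = 1.81%

Cr2O3% = 0.258 / 9.77 x 100 = 2.64%
Cr% = 2.64 x 0.684 = 1.81%


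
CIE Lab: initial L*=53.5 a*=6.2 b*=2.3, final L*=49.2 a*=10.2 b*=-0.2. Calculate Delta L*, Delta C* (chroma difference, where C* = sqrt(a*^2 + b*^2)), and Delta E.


Delta L* = -4.3
Delta C* = 3.59
Delta E = 6.38


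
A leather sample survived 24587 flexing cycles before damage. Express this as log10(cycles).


log10(24587) = 4.39


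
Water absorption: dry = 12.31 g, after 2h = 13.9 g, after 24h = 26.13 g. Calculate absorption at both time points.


2h absorption = 12.9%
24h absorption = 112.3%

WA (2h) = (13.9 - 12.31) / 12.31 x 100 = 12.9%
WA (24h) = (26.13 - 12.31) / 12.31 x 100 = 112.3%


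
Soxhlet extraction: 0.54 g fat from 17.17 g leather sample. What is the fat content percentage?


Fat content = 0.54 / 17.17 x 100
Fat = 3.1%


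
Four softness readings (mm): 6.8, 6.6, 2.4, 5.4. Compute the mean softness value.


5.30 mm


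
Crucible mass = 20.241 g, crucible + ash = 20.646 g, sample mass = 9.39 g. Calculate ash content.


Ash mass = 0.405 g
Ash content = 4.31%

Ash mass = 20.646 - 20.241 = 0.405 g
Ash% = 0.405 / 9.39 x 100 = 4.31%


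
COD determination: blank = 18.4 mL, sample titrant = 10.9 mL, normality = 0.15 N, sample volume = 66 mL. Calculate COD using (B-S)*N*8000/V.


COD = (18.4 - 10.9) x 0.15 x 8000 / 66
COD = 7.5 x 0.15 x 8000 / 66
COD = 136.4 mg/L


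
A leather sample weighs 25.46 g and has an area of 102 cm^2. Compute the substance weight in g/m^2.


2496.1 g/m^2


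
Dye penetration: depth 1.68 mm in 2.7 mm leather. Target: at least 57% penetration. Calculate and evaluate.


Penetration = 62.2%
Meets target: Yes

Penetration = 1.68 / 2.7 x 100 = 62.2%
Target: 57%
Meets target: Yes


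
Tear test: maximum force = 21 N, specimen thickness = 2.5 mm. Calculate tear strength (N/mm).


Tear strength = force / thickness
Tear = 21 / 2.5 = 8.4 N/mm


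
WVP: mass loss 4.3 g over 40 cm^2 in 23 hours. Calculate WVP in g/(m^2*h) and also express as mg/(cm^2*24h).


WVP = 4.3 / (40 x 23) x 10000 = 46.74 g/(m^2*h)
Mass loss in mg = 4.3 x 1000 = 4300 mg
Per cm^2 per 24h in mg: 4300 x 24 / (40 x 23) = 103200 / 920 = 112.17 mg/(cm^2*24h)


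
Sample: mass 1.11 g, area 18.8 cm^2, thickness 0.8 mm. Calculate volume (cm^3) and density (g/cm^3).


Thickness in cm = 0.8 / 10 = 0.08 cm
Volume = 18.8 x 0.08 = 1.504 cm^3
Density = 1.11 / 1.504 = 0.738 g/cm^3


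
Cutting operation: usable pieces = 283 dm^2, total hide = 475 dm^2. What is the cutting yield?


59.6%


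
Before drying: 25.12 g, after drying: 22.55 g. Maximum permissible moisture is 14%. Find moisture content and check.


Moisture content = 10.2%
Acceptable: Yes


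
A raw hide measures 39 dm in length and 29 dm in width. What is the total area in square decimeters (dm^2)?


Area = length x width
Area = 39 x 29 = 1131 dm^2


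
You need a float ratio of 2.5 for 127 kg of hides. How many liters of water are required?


317.5 L

Water = hide weight x target ratio
Water = 127 x 2.5 = 317.5 L


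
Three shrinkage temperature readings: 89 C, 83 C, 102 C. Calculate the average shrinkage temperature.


91.3 C

Average = (89 + 83 + 102) / 3
Average = 274 / 3 = 91.3 C


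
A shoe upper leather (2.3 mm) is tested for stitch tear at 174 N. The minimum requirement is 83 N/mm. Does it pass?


STS = 174 / 2.3 = 75.7 N/mm
Minimum required: 83 N/mm
Passes: No


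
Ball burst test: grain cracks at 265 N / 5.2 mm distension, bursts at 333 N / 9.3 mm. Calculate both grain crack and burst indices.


Crack index = 265 / 5.2 = 51.0 N/mm
Burst index = 333 / 9.3 = 35.8 N/mm


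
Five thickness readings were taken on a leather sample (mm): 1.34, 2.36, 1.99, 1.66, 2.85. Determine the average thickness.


2.04 mm


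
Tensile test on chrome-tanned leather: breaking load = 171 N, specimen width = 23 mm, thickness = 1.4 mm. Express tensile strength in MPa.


5.31 MPa

Cross-section = 23 x 1.4 = 32.2 mm^2
TS = 171 / 32.2 = 5.31 MPa
(1 N/mm^2 = 1 MPa)


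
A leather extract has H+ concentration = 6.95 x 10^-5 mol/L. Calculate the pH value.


pH = 4.16

pH = -log10[H+]
pH = -log10(6.95 x 10^-5) = 4.16


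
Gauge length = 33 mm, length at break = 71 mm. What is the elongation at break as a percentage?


115.2%

Extension = 71 - 33 = 38 mm
Elongation = 38 / 33 x 100 = 115.2%


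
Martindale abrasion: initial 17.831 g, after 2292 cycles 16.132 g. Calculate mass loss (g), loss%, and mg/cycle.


Loss = 17.831 - 16.132 = 1.699 g
Loss% = 1.699 / 17.831 x 100 = 9.53%
Rate = 1.699 / 2292 x 1000 = 0.741 mg/cycle


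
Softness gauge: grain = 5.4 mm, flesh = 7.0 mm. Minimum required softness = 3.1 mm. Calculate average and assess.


Average = (5.4 + 7.0) / 2 = 6.20 mm
Minimum = 3.1 mm
Meets requirement: Yes


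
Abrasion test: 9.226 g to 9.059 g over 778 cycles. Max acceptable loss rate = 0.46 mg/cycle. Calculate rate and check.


Rate = 0.215 mg/cycle
Passes: Yes

Loss = 9.226 - 9.059 = 0.167 g
Rate = 0.167 g / 778 cycles x 1000 = 0.215 mg/cycle
Max = 0.46 mg/cycle
Passes: Yes


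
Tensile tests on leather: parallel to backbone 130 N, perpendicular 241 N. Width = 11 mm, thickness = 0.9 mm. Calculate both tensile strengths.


Parallel = 13.13 N/mm^2
Perpendicular = 24.34 N/mm^2


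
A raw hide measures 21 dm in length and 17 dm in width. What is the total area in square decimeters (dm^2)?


Area = length x width
Area = 21 x 17 = 357 dm^2


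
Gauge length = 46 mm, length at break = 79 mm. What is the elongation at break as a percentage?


71.7%

Extension = 79 - 46 = 33 mm
Elongation = 33 / 46 x 100 = 71.7%


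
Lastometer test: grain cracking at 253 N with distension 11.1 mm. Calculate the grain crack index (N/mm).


22.8 N/mm

Grain crack index = force / distension
Index = 253 / 11.1 = 22.8 N/mm


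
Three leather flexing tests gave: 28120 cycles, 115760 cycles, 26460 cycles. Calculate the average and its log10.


Average = (28120 + 115760 + 26460) / 3 = 56780 cycles
log10(56780) = 4.75


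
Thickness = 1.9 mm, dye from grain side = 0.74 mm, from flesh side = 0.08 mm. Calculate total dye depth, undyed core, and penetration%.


Total dyed = 0.82 mm
Undyed core = 1.08 mm
Penetration = 43.2%

Total dyed = 0.74 + 0.08 = 0.82 mm
Undyed core = 1.9 - 0.82 = 1.08 mm
Penetration = 0.82 / 1.9 x 100 = 43.2%


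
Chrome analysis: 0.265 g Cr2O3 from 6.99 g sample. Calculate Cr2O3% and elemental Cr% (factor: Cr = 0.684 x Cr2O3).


Cr2O3% = 0.265 / 6.99 x 100 = 3.79%
Cr% = 3.79 x 0.684 = 2.59%


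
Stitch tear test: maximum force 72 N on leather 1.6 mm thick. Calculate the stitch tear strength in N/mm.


45.0 N/mm


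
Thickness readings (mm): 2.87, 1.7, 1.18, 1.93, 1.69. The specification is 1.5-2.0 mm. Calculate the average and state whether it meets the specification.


Sum = 9.37
Average = 9.37 / 5 = 1.87 mm
Specification range: 1.5 to 2.0 mm
Within spec: Yes


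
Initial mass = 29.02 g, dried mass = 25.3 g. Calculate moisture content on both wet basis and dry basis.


Wet basis = 12.8%
Dry basis = 14.7%

Moisture lost = 29.02 - 25.3 = 3.72 g
Wet basis MC = 3.72 / 29.02 x 100 = 12.8%
Dry basis MC = 3.72 / 25.3 x 100 = 14.7%


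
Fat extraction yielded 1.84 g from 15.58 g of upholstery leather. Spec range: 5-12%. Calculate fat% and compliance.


Fat content = 11.8%
Compliant: Yes

Fat% = 1.84 / 15.58 x 100 = 11.8%
Spec range: 5-12%
Compliant: Yes


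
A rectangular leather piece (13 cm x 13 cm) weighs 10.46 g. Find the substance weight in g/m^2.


618.9 g/m^2

Area = 13 x 13 = 169 cm^2
SW = 10.46 / 169 x 10000 = 618.9 g/m^2


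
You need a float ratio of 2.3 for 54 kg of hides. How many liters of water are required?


124.2 L

Water = hide weight x target ratio
Water = 54 x 2.3 = 124.2 L


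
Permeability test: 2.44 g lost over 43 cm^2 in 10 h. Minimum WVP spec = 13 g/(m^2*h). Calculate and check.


WVP = 56.74 g/(m^2*h)
Meets specification: Yes

WVP = 2.44 / (43 x 10) x 10000 = 56.74 g/(m^2*h)
Minimum: 13 g/(m^2*h)
Meets spec: Yes


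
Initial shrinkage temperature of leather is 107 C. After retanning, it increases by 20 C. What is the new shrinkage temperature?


127 C


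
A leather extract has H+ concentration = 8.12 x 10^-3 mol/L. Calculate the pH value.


pH = -log10[H+]
pH = -log10(8.12 x 10^-3) = 2.09


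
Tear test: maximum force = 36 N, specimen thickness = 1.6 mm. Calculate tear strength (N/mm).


22.5 N/mm

Tear strength = force / thickness
Tear = 36 / 1.6 = 22.5 N/mm


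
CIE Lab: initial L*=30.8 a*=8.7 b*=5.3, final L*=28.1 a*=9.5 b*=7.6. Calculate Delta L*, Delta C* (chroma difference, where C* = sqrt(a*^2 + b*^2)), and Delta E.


Delta L* = 28.1 - 30.8 = -2.7
C1* = sqrt((8.7)^2 + (5.3)^2) = 10.187
C2* = sqrt((9.5)^2 + (7.6)^2) = 12.166
Delta C* = 12.166 - 10.187 = 1.98
Delta E = sqrt((-2.7)^2 + (0.8)^2 + (2.3)^2) = 3.64


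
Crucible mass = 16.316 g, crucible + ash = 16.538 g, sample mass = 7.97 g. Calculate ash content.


Ash mass = 0.222 g
Ash content = 2.79%

Ash mass = 16.538 - 16.316 = 0.222 g
Ash% = 0.222 / 7.97 x 100 = 2.79%


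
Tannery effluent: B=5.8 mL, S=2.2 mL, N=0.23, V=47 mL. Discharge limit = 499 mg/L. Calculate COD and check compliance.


COD = 140.9 mg/L
Compliant: Yes


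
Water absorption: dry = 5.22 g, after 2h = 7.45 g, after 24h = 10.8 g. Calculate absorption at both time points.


2h absorption = 42.7%
24h absorption = 106.9%

WA (2h) = (7.45 - 5.22) / 5.22 x 100 = 42.7%
WA (24h) = (10.8 - 5.22) / 5.22 x 100 = 106.9%


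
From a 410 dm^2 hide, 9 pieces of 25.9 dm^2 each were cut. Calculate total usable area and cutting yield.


Usable area = 233.1 dm^2
Yield = 56.9%

Total usable = 9 x 25.9 = 233.1 dm^2
Yield = 233.1 / 410 x 100 = 56.9%


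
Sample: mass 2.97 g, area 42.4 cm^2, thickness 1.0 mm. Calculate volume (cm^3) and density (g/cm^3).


Thickness in cm = 1.0 / 10 = 0.10 cm
Volume = 42.4 x 0.10 = 4.240 cm^3
Density = 2.97 / 4.240 = 0.700 g/cm^3


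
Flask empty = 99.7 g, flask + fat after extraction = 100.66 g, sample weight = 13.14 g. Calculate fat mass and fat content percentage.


Fat mass = 100.66 - 99.7 = 0.96 g
Fat% = 0.96 / 13.14 x 100 = 7.3%


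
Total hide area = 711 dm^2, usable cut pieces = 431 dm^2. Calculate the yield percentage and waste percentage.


Yield = 431 / 711 x 100 = 60.6%
Waste = 711 - 431 = 280 dm^2
Waste% = 100 - 60.6 = 39.4%


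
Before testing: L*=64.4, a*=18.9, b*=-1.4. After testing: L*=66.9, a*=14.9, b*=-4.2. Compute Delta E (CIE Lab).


dL = 66.9 - 64.4 = 2.5
da = 14.9 - 18.9 = -4.0
db = -4.2 - (-1.4) = -2.8
dE = sqrt((2.5)^2 + (-4.0)^2 + (-2.8)^2) = 5.49


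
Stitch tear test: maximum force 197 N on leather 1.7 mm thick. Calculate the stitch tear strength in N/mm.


115.9 N/mm


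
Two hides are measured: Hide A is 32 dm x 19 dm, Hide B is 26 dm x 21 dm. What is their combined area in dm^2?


1154 dm^2


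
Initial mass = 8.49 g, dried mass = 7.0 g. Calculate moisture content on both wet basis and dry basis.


Wet basis = 17.6%
Dry basis = 21.3%


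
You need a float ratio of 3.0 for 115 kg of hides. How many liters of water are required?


Water = hide weight x target ratio
Water = 115 x 3.0 = 345.0 L


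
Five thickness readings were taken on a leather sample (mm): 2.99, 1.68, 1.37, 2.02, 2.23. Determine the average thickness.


2.06 mm


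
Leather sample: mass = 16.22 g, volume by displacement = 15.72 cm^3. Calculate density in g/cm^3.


1.032 g/cm^3

Density = mass / volume
Density = 16.22 / 15.72 = 1.032 g/cm^3


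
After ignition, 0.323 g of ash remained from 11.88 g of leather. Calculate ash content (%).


Ash% = 0.323 / 11.88 x 100
Ash% = 2.72%


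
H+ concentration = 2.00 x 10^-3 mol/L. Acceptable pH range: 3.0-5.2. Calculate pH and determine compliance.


pH = 2.70
Compliant: No


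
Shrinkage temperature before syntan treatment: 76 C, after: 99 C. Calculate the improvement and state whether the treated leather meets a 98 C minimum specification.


Improvement = 99 - 76 = 23 C
Spec check: 99 C >= 98 C? Yes


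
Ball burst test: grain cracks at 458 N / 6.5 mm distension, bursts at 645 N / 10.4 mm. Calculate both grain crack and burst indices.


Crack index = 70.5 N/mm
Burst index = 62.0 N/mm

Crack index = 458 / 6.5 = 70.5 N/mm
Burst index = 645 / 10.4 = 62.0 N/mm


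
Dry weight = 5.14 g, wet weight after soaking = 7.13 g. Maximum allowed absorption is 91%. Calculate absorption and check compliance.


Absorption = 38.7%
Compliant: Yes

WA = (7.13 - 5.14) / 5.14 x 100 = 38.7%
Maximum allowed: 91%
Compliant: Yes


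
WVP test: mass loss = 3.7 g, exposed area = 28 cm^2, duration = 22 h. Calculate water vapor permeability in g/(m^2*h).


60.06 g/(m^2*h)


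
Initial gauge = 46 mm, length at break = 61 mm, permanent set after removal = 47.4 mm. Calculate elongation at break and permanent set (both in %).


Elongation at break = (61 - 46) / 46 x 100 = 32.6%
Permanent set = (47.4 - 46) / 46 x 100 = 3.0%


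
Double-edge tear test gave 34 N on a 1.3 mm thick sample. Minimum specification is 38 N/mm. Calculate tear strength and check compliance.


Tear strength = 34 / 1.3 = 26.2 N/mm
Required minimum = 38 N/mm
Compliant: No


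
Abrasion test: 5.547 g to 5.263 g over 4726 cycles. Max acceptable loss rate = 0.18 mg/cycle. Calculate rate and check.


Loss = 5.547 - 5.263 = 0.284 g
Rate = 0.284 g / 4726 cycles x 1000 = 0.060 mg/cycle
Max = 0.18 mg/cycle
Passes: Yes


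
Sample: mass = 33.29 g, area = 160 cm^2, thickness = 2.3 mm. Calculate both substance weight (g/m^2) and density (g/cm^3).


SW = 33.29 / 160 x 10000 = 2080.6 g/m^2
Volume = 160 x 2.3 / 10 = 36.80 cm^3
Density = 33.29 / 36.80 = 0.905 g/cm^3


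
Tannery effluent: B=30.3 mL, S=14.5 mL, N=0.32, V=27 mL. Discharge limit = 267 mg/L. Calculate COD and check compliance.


COD = (30.3 - 14.5) x 0.32 x 8000 / 27 = 1498.1 mg/L
Limit: 267 mg/L
Compliant: No


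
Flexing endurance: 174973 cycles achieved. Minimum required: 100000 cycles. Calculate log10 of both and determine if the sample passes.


Achieved: log10 = 5.24
Required: log10 = 5.00
Passes: Yes


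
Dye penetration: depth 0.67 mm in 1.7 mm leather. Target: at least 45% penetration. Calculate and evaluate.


Penetration = 0.67 / 1.7 x 100 = 39.4%
Target: 45%
Meets target: No


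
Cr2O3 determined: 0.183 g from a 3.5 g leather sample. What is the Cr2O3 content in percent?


Cr2O3% = 0.183 / 3.5 x 100
Cr2O3% = 5.23%


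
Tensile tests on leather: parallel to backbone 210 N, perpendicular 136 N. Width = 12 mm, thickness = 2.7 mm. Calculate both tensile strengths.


Area = 12 x 2.7 = 32.4 mm^2
TS (parallel) = 210 / 32.4 = 6.48 N/mm^2
TS (perpendicular) = 136 / 32.4 = 4.20 N/mm^2


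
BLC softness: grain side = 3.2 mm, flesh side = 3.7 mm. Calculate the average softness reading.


3.45 mm

Average = (3.2 + 3.7) / 2
Average = 3.45 mm


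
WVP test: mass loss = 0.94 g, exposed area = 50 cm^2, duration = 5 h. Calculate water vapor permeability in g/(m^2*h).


WVP = mass_loss / (area x time) x 10000
WVP = 0.94 / (50 x 5) x 10000
WVP = 0.94 / 250 x 10000 = 37.60 g/(m^2*h)


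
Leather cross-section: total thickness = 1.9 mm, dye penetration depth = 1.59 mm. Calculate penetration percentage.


Penetration% = 1.59 / 1.9 x 100
Penetration = 83.7%


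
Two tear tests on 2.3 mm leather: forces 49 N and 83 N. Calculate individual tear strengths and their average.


Tear 1 = 21.3 N/mm
Tear 2 = 36.1 N/mm
Average = 28.7 N/mm


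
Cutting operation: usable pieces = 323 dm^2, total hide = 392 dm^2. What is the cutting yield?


Yield = usable / total x 100
Yield = 323 / 392 x 100 = 82.4%


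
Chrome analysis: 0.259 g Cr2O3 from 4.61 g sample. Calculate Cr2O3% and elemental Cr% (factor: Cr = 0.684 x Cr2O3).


Cr2O3 = 5.62%
Cr = 3.84%

Cr2O3% = 0.259 / 4.61 x 100 = 5.62%
Cr% = 5.62 x 0.684 = 3.84%


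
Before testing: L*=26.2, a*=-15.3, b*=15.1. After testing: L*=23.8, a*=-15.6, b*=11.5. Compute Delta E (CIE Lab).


Delta E = 4.34


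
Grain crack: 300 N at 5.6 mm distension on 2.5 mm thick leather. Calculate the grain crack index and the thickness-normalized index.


Crack index = 53.6 N/mm
Normalized index = 21.4 N/mm per mm

Crack index = 300 / 5.6 = 53.6 N/mm
Normalized = 53.6 / 2.5 = 21.4 N/mm per mm


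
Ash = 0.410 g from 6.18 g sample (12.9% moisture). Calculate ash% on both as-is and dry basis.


As-is ash = 6.63%
Dry-basis ash = 7.62%


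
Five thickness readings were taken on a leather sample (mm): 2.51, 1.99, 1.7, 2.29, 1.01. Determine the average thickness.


Sum = 2.51 + 1.99 + 1.7 + 2.29 + 1.01 = 9.50
Average = 9.50 / 5 = 1.90 mm


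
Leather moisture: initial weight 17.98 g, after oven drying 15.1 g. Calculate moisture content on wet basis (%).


Moisture = 17.98 - 15.1 = 2.88 g
MC = 2.88 / 17.98 x 100 = 16.0%


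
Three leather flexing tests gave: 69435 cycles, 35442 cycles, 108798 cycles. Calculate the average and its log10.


Average = 71225 cycles
log10 = 4.85

Average = (69435 + 35442 + 108798) / 3 = 71225 cycles
log10(71225) = 4.85


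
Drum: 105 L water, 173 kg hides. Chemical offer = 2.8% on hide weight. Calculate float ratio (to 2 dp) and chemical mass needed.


Float ratio = 0.61
Chemical needed = 4.844 kg


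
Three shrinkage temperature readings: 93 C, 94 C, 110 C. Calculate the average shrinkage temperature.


Average = (93 + 94 + 110) / 3
Average = 297 / 3 = 99.0 C


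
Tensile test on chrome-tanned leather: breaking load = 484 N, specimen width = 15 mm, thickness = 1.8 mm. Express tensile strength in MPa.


17.93 MPa


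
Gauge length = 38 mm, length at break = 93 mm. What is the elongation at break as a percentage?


Extension = 93 - 38 = 55 mm
Elongation = 55 / 38 x 100 = 144.7%


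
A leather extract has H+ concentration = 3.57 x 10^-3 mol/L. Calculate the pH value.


pH = 2.45


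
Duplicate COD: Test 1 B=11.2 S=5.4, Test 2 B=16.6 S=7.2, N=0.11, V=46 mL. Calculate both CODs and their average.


COD1 = 111.0 mg/L
COD2 = 179.8 mg/L
Average = 145.4 mg/L

COD1 = (11.2 - 5.4) x 0.11 x 8000 / 46 = 111.0 mg/L
COD2 = (16.6 - 7.2) x 0.11 x 8000 / 46 = 179.8 mg/L
Average = (111.0 + 179.8) / 2 = 145.4 mg/L


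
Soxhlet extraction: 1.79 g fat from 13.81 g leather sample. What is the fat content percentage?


13.0%


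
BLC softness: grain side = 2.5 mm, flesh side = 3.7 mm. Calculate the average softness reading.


3.10 mm

Average = (2.5 + 3.7) / 2
Average = 3.10 mm


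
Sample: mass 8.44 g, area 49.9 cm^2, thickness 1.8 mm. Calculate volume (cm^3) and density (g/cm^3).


Volume = 8.982 cm^3
Density = 0.940 g/cm^3

Thickness in cm = 1.8 / 10 = 0.18 cm
Volume = 49.9 x 0.18 = 8.982 cm^3
Density = 8.44 / 8.982 = 0.940 g/cm^3


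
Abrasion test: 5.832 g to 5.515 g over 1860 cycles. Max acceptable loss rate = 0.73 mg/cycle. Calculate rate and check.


Loss = 5.832 - 5.515 = 0.317 g
Rate = 0.317 g / 1860 cycles x 1000 = 0.170 mg/cycle
Max = 0.73 mg/cycle
Passes: Yes


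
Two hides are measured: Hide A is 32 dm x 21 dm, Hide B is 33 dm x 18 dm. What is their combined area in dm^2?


Hide A area = 32 x 21 = 672 dm^2
Hide B area = 33 x 18 = 594 dm^2
Total = 672 + 594 = 1266 dm^2


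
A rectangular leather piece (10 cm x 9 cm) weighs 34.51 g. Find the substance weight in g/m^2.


3834.4 g/m^2


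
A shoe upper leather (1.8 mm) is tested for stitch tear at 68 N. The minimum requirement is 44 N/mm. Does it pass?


STS = 68 / 1.8 = 37.8 N/mm
Minimum required: 44 N/mm
Passes: No


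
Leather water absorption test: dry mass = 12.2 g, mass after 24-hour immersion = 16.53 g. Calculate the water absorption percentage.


Water absorbed = 16.53 - 12.2 = 4.33 g
WA% = 4.33 / 12.2 x 100 = 35.5%


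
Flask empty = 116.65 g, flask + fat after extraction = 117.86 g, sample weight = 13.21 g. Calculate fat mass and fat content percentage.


Fat mass = 1.21 g
Fat content = 9.2%

Fat mass = 117.86 - 116.65 = 1.21 g
Fat% = 1.21 / 13.21 x 100 = 9.2%


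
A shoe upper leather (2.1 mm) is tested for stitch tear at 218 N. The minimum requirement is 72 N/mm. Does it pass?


STS = 218 / 2.1 = 103.8 N/mm
Minimum required: 72 N/mm
Passes: Yes


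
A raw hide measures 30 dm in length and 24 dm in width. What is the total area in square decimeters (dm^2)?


720 dm^2


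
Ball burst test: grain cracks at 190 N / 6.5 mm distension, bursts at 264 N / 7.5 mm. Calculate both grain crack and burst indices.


Crack index = 190 / 6.5 = 29.2 N/mm
Burst index = 264 / 7.5 = 35.2 N/mm


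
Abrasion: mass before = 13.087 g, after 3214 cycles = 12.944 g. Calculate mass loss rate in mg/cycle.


0.044 mg/cycle


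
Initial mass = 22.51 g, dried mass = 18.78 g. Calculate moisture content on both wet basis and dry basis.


Moisture lost = 22.51 - 18.78 = 3.73 g
Wet basis MC = 3.73 / 22.51 x 100 = 16.6%
Dry basis MC = 3.73 / 18.78 x 100 = 19.9%


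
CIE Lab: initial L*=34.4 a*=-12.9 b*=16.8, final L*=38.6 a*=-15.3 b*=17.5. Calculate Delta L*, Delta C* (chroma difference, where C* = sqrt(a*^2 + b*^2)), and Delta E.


Delta L* = 38.6 - 34.4 = 4.2
C1* = sqrt((-12.9)^2 + (16.8)^2) = 21.181
C2* = sqrt((-15.3)^2 + (17.5)^2) = 23.245
Delta C* = 23.245 - 21.181 = 2.06
Delta E = sqrt((4.2)^2 + (-2.4)^2 + (0.7)^2) = 4.89


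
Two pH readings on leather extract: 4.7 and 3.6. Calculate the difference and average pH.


Difference = |4.7 - 3.6| = 1.1
Average = (4.7 + 3.6) / 2 = 4.15


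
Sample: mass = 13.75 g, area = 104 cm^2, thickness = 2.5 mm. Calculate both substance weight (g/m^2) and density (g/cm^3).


Substance weight = 1322.1 g/m^2
Density = 0.529 g/cm^3

SW = 13.75 / 104 x 10000 = 1322.1 g/m^2
Volume = 104 x 2.5 / 10 = 26.00 cm^3
Density = 13.75 / 26.00 = 0.529 g/cm^3


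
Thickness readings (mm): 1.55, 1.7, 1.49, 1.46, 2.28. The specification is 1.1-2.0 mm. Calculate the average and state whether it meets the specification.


Sum = 8.48
Average = 8.48 / 5 = 1.70 mm
Specification range: 1.1 to 2.0 mm
Within spec: Yes


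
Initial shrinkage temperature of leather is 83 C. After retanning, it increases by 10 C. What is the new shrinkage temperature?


93 C

New Ts = 83 + 10 = 93 C


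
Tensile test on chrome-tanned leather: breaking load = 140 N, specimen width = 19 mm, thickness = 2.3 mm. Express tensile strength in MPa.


3.20 MPa

Cross-section = 19 x 2.3 = 43.7 mm^2
TS = 140 / 43.7 = 3.20 MPa
(1 N/mm^2 = 1 MPa)


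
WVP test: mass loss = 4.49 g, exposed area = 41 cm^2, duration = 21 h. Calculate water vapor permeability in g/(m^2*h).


52.15 g/(m^2*h)

WVP = mass_loss / (area x time) x 10000
WVP = 4.49 / (41 x 21) x 10000
WVP = 4.49 / 861 x 10000 = 52.15 g/(m^2*h)


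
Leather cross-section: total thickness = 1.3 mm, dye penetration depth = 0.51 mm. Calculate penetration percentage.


Penetration% = 0.51 / 1.3 x 100
Penetration = 39.2%


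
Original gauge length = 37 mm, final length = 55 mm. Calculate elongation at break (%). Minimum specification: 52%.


Elongation = 48.6%
Meets spec: No


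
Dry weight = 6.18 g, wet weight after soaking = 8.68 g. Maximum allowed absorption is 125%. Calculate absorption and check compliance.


WA = (8.68 - 6.18) / 6.18 x 100 = 40.5%
Maximum allowed: 125%
Compliant: Yes


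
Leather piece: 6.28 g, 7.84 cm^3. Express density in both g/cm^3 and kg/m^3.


0.801 g/cm^3
801 kg/m^3

Density = 6.28 / 7.84 = 0.801 g/cm^3
Convert: 0.801 x 1000 = 801 kg/m^3


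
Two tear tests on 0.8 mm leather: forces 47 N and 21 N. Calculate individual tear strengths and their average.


Tear 1 = 47 / 0.8 = 58.8 N/mm
Tear 2 = 21 / 0.8 = 26.3 N/mm
Average = (58.8 + 26.3) / 2 = 42.6 N/mm


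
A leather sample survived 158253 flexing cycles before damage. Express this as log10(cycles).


5.20

log10(158253) = 5.20


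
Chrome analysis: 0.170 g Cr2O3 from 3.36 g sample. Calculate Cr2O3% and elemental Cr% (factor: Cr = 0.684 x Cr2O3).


Cr2O3 = 5.06%
Cr = 3.46%

Cr2O3% = 0.170 / 3.36 x 100 = 5.06%
Cr% = 5.06 x 0.684 = 3.46%
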